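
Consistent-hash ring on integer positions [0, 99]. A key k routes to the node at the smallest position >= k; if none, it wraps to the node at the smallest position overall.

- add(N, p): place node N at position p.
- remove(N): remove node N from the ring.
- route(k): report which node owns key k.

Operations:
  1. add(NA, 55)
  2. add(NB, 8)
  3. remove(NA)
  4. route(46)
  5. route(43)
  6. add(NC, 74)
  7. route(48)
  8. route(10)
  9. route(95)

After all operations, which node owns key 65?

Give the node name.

Op 1: add NA@55 -> ring=[55:NA]
Op 2: add NB@8 -> ring=[8:NB,55:NA]
Op 3: remove NA -> ring=[8:NB]
Op 4: route key 46: none >= 46, wrap to smallest pos 8 -> NB
Op 5: route key 43: none >= 43, wrap to smallest pos 8 -> NB
Op 6: add NC@74 -> ring=[8:NB,74:NC]
Op 7: route key 48: smallest pos >= 48 is 74 -> NC
Op 8: route key 10: smallest pos >= 10 is 74 -> NC
Op 9: route key 95: none >= 95, wrap to smallest pos 8 -> NB
Final route key 65: smallest pos >= 65 is 74 -> NC

Answer: NC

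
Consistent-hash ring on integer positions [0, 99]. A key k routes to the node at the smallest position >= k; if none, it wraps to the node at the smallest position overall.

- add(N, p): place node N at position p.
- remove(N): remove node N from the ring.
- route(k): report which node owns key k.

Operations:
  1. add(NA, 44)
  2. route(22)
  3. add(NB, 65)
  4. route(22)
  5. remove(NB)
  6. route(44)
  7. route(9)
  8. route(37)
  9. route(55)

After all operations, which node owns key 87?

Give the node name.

Answer: NA

Derivation:
Op 1: add NA@44 -> ring=[44:NA]
Op 2: route key 22: smallest pos >= 22 is 44 -> NA
Op 3: add NB@65 -> ring=[44:NA,65:NB]
Op 4: route key 22: smallest pos >= 22 is 44 -> NA
Op 5: remove NB -> ring=[44:NA]
Op 6: route key 44: smallest pos >= 44 is 44 -> NA
Op 7: route key 9: smallest pos >= 9 is 44 -> NA
Op 8: route key 37: smallest pos >= 37 is 44 -> NA
Op 9: route key 55: none >= 55, wrap to smallest pos 44 -> NA
Final route key 87: none >= 87, wrap to smallest pos 44 -> NA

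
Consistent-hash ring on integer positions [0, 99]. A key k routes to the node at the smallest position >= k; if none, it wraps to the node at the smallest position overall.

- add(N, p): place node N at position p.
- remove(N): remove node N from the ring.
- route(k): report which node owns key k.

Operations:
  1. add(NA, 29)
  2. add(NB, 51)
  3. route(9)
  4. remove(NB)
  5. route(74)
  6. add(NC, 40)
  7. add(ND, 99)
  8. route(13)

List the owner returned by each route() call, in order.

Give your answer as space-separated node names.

Op 1: add NA@29 -> ring=[29:NA]
Op 2: add NB@51 -> ring=[29:NA,51:NB]
Op 3: route key 9: smallest pos >= 9 is 29 -> NA
Op 4: remove NB -> ring=[29:NA]
Op 5: route key 74: none >= 74, wrap to smallest pos 29 -> NA
Op 6: add NC@40 -> ring=[29:NA,40:NC]
Op 7: add ND@99 -> ring=[29:NA,40:NC,99:ND]
Op 8: route key 13: smallest pos >= 13 is 29 -> NA

Answer: NA NA NA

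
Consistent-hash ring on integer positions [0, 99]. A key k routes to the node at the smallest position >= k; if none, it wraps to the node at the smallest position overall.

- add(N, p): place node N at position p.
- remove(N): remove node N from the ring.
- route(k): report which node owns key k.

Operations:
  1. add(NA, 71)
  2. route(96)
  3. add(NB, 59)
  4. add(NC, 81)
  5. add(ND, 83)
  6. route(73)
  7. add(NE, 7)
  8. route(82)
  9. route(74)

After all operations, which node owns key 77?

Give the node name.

Answer: NC

Derivation:
Op 1: add NA@71 -> ring=[71:NA]
Op 2: route key 96: none >= 96, wrap to smallest pos 71 -> NA
Op 3: add NB@59 -> ring=[59:NB,71:NA]
Op 4: add NC@81 -> ring=[59:NB,71:NA,81:NC]
Op 5: add ND@83 -> ring=[59:NB,71:NA,81:NC,83:ND]
Op 6: route key 73: smallest pos >= 73 is 81 -> NC
Op 7: add NE@7 -> ring=[7:NE,59:NB,71:NA,81:NC,83:ND]
Op 8: route key 82: smallest pos >= 82 is 83 -> ND
Op 9: route key 74: smallest pos >= 74 is 81 -> NC
Final route key 77: smallest pos >= 77 is 81 -> NC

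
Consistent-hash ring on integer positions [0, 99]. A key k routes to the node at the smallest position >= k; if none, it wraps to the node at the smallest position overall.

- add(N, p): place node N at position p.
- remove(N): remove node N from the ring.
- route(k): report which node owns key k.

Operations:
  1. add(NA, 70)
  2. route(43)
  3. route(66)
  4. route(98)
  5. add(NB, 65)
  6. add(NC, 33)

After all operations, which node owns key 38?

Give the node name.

Op 1: add NA@70 -> ring=[70:NA]
Op 2: route key 43: smallest pos >= 43 is 70 -> NA
Op 3: route key 66: smallest pos >= 66 is 70 -> NA
Op 4: route key 98: none >= 98, wrap to smallest pos 70 -> NA
Op 5: add NB@65 -> ring=[65:NB,70:NA]
Op 6: add NC@33 -> ring=[33:NC,65:NB,70:NA]
Final route key 38: smallest pos >= 38 is 65 -> NB

Answer: NB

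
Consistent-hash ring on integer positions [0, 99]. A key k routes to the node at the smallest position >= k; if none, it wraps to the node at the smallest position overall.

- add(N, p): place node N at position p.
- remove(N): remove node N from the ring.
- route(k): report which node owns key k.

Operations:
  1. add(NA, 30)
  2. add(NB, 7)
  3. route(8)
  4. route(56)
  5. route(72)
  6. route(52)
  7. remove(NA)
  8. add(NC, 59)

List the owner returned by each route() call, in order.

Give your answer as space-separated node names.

Op 1: add NA@30 -> ring=[30:NA]
Op 2: add NB@7 -> ring=[7:NB,30:NA]
Op 3: route key 8: smallest pos >= 8 is 30 -> NA
Op 4: route key 56: none >= 56, wrap to smallest pos 7 -> NB
Op 5: route key 72: none >= 72, wrap to smallest pos 7 -> NB
Op 6: route key 52: none >= 52, wrap to smallest pos 7 -> NB
Op 7: remove NA -> ring=[7:NB]
Op 8: add NC@59 -> ring=[7:NB,59:NC]

Answer: NA NB NB NB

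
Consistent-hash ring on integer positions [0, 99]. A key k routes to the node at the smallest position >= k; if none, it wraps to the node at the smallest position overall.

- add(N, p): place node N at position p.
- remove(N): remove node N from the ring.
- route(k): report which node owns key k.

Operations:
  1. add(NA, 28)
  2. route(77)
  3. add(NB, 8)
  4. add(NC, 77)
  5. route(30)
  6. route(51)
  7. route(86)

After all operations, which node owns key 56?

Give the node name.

Op 1: add NA@28 -> ring=[28:NA]
Op 2: route key 77: none >= 77, wrap to smallest pos 28 -> NA
Op 3: add NB@8 -> ring=[8:NB,28:NA]
Op 4: add NC@77 -> ring=[8:NB,28:NA,77:NC]
Op 5: route key 30: smallest pos >= 30 is 77 -> NC
Op 6: route key 51: smallest pos >= 51 is 77 -> NC
Op 7: route key 86: none >= 86, wrap to smallest pos 8 -> NB
Final route key 56: smallest pos >= 56 is 77 -> NC

Answer: NC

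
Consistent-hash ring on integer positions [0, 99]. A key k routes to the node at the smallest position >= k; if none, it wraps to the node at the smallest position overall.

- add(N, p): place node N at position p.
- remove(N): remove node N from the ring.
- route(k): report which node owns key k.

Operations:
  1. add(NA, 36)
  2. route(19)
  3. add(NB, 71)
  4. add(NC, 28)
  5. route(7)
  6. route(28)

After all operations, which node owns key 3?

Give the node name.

Op 1: add NA@36 -> ring=[36:NA]
Op 2: route key 19: smallest pos >= 19 is 36 -> NA
Op 3: add NB@71 -> ring=[36:NA,71:NB]
Op 4: add NC@28 -> ring=[28:NC,36:NA,71:NB]
Op 5: route key 7: smallest pos >= 7 is 28 -> NC
Op 6: route key 28: smallest pos >= 28 is 28 -> NC
Final route key 3: smallest pos >= 3 is 28 -> NC

Answer: NC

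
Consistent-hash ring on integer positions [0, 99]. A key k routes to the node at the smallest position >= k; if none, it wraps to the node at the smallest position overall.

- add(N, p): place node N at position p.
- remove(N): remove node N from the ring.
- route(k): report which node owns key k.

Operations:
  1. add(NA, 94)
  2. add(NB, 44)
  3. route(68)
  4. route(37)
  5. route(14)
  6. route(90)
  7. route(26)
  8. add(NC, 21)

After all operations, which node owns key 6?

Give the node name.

Answer: NC

Derivation:
Op 1: add NA@94 -> ring=[94:NA]
Op 2: add NB@44 -> ring=[44:NB,94:NA]
Op 3: route key 68: smallest pos >= 68 is 94 -> NA
Op 4: route key 37: smallest pos >= 37 is 44 -> NB
Op 5: route key 14: smallest pos >= 14 is 44 -> NB
Op 6: route key 90: smallest pos >= 90 is 94 -> NA
Op 7: route key 26: smallest pos >= 26 is 44 -> NB
Op 8: add NC@21 -> ring=[21:NC,44:NB,94:NA]
Final route key 6: smallest pos >= 6 is 21 -> NC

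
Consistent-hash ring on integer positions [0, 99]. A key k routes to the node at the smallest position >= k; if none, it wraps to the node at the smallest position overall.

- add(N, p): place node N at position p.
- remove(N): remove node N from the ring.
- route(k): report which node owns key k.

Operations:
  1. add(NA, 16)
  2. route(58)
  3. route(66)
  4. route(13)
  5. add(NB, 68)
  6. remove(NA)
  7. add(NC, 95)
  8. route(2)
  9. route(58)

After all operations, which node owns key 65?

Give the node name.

Answer: NB

Derivation:
Op 1: add NA@16 -> ring=[16:NA]
Op 2: route key 58: none >= 58, wrap to smallest pos 16 -> NA
Op 3: route key 66: none >= 66, wrap to smallest pos 16 -> NA
Op 4: route key 13: smallest pos >= 13 is 16 -> NA
Op 5: add NB@68 -> ring=[16:NA,68:NB]
Op 6: remove NA -> ring=[68:NB]
Op 7: add NC@95 -> ring=[68:NB,95:NC]
Op 8: route key 2: smallest pos >= 2 is 68 -> NB
Op 9: route key 58: smallest pos >= 58 is 68 -> NB
Final route key 65: smallest pos >= 65 is 68 -> NB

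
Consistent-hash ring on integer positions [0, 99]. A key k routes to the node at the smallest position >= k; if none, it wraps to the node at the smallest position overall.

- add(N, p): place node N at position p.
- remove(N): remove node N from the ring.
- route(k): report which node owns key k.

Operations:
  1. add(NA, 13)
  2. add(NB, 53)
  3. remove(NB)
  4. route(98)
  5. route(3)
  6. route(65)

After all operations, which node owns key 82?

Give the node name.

Op 1: add NA@13 -> ring=[13:NA]
Op 2: add NB@53 -> ring=[13:NA,53:NB]
Op 3: remove NB -> ring=[13:NA]
Op 4: route key 98: none >= 98, wrap to smallest pos 13 -> NA
Op 5: route key 3: smallest pos >= 3 is 13 -> NA
Op 6: route key 65: none >= 65, wrap to smallest pos 13 -> NA
Final route key 82: none >= 82, wrap to smallest pos 13 -> NA

Answer: NA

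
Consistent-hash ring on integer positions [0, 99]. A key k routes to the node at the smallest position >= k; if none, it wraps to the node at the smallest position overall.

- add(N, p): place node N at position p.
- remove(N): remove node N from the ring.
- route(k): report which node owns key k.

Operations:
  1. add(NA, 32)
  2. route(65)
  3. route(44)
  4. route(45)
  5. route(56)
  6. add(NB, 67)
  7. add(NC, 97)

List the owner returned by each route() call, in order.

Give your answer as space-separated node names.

Op 1: add NA@32 -> ring=[32:NA]
Op 2: route key 65: none >= 65, wrap to smallest pos 32 -> NA
Op 3: route key 44: none >= 44, wrap to smallest pos 32 -> NA
Op 4: route key 45: none >= 45, wrap to smallest pos 32 -> NA
Op 5: route key 56: none >= 56, wrap to smallest pos 32 -> NA
Op 6: add NB@67 -> ring=[32:NA,67:NB]
Op 7: add NC@97 -> ring=[32:NA,67:NB,97:NC]

Answer: NA NA NA NA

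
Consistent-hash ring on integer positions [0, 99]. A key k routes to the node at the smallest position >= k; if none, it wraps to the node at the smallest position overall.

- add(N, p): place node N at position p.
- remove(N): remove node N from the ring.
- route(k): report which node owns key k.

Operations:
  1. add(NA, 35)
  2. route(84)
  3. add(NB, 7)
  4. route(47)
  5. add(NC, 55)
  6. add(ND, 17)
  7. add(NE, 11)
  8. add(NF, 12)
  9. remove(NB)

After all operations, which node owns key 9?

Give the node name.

Answer: NE

Derivation:
Op 1: add NA@35 -> ring=[35:NA]
Op 2: route key 84: none >= 84, wrap to smallest pos 35 -> NA
Op 3: add NB@7 -> ring=[7:NB,35:NA]
Op 4: route key 47: none >= 47, wrap to smallest pos 7 -> NB
Op 5: add NC@55 -> ring=[7:NB,35:NA,55:NC]
Op 6: add ND@17 -> ring=[7:NB,17:ND,35:NA,55:NC]
Op 7: add NE@11 -> ring=[7:NB,11:NE,17:ND,35:NA,55:NC]
Op 8: add NF@12 -> ring=[7:NB,11:NE,12:NF,17:ND,35:NA,55:NC]
Op 9: remove NB -> ring=[11:NE,12:NF,17:ND,35:NA,55:NC]
Final route key 9: smallest pos >= 9 is 11 -> NE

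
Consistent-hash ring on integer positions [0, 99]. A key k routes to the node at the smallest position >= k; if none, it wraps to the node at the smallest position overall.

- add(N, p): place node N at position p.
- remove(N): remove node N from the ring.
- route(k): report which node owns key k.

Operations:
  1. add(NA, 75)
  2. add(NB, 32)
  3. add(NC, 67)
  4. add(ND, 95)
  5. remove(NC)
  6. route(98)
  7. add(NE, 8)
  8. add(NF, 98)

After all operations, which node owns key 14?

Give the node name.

Answer: NB

Derivation:
Op 1: add NA@75 -> ring=[75:NA]
Op 2: add NB@32 -> ring=[32:NB,75:NA]
Op 3: add NC@67 -> ring=[32:NB,67:NC,75:NA]
Op 4: add ND@95 -> ring=[32:NB,67:NC,75:NA,95:ND]
Op 5: remove NC -> ring=[32:NB,75:NA,95:ND]
Op 6: route key 98: none >= 98, wrap to smallest pos 32 -> NB
Op 7: add NE@8 -> ring=[8:NE,32:NB,75:NA,95:ND]
Op 8: add NF@98 -> ring=[8:NE,32:NB,75:NA,95:ND,98:NF]
Final route key 14: smallest pos >= 14 is 32 -> NB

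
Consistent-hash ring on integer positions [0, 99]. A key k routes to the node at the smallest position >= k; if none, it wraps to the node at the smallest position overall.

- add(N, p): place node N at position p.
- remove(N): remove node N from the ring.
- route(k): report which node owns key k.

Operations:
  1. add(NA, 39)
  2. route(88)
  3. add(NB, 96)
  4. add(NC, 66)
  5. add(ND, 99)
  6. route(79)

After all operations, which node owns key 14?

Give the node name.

Answer: NA

Derivation:
Op 1: add NA@39 -> ring=[39:NA]
Op 2: route key 88: none >= 88, wrap to smallest pos 39 -> NA
Op 3: add NB@96 -> ring=[39:NA,96:NB]
Op 4: add NC@66 -> ring=[39:NA,66:NC,96:NB]
Op 5: add ND@99 -> ring=[39:NA,66:NC,96:NB,99:ND]
Op 6: route key 79: smallest pos >= 79 is 96 -> NB
Final route key 14: smallest pos >= 14 is 39 -> NA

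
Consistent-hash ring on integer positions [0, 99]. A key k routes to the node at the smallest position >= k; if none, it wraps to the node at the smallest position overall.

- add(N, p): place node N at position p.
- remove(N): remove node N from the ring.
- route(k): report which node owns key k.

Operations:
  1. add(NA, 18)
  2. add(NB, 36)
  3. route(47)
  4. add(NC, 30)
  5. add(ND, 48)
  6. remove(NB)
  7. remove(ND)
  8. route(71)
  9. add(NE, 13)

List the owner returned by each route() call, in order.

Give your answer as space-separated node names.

Answer: NA NA

Derivation:
Op 1: add NA@18 -> ring=[18:NA]
Op 2: add NB@36 -> ring=[18:NA,36:NB]
Op 3: route key 47: none >= 47, wrap to smallest pos 18 -> NA
Op 4: add NC@30 -> ring=[18:NA,30:NC,36:NB]
Op 5: add ND@48 -> ring=[18:NA,30:NC,36:NB,48:ND]
Op 6: remove NB -> ring=[18:NA,30:NC,48:ND]
Op 7: remove ND -> ring=[18:NA,30:NC]
Op 8: route key 71: none >= 71, wrap to smallest pos 18 -> NA
Op 9: add NE@13 -> ring=[13:NE,18:NA,30:NC]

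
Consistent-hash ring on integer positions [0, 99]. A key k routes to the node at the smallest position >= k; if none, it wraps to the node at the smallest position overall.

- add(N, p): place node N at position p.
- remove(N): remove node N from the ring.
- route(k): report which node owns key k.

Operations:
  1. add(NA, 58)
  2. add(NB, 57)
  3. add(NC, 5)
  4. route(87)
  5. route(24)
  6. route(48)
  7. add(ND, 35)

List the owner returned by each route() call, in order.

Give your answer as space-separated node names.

Answer: NC NB NB

Derivation:
Op 1: add NA@58 -> ring=[58:NA]
Op 2: add NB@57 -> ring=[57:NB,58:NA]
Op 3: add NC@5 -> ring=[5:NC,57:NB,58:NA]
Op 4: route key 87: none >= 87, wrap to smallest pos 5 -> NC
Op 5: route key 24: smallest pos >= 24 is 57 -> NB
Op 6: route key 48: smallest pos >= 48 is 57 -> NB
Op 7: add ND@35 -> ring=[5:NC,35:ND,57:NB,58:NA]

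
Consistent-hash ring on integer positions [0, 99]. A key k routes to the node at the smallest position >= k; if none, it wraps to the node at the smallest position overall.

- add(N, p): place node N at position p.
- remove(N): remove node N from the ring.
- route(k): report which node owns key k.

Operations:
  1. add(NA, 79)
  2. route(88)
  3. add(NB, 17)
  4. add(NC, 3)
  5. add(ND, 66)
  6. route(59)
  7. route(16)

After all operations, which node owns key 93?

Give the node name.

Answer: NC

Derivation:
Op 1: add NA@79 -> ring=[79:NA]
Op 2: route key 88: none >= 88, wrap to smallest pos 79 -> NA
Op 3: add NB@17 -> ring=[17:NB,79:NA]
Op 4: add NC@3 -> ring=[3:NC,17:NB,79:NA]
Op 5: add ND@66 -> ring=[3:NC,17:NB,66:ND,79:NA]
Op 6: route key 59: smallest pos >= 59 is 66 -> ND
Op 7: route key 16: smallest pos >= 16 is 17 -> NB
Final route key 93: none >= 93, wrap to smallest pos 3 -> NC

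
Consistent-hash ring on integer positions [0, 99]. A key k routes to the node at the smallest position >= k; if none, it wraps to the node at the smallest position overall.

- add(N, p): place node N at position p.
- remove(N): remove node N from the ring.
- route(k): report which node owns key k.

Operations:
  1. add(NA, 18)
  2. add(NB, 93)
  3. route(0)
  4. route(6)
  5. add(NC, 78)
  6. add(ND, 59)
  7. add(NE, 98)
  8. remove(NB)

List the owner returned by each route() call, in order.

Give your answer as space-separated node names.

Op 1: add NA@18 -> ring=[18:NA]
Op 2: add NB@93 -> ring=[18:NA,93:NB]
Op 3: route key 0: smallest pos >= 0 is 18 -> NA
Op 4: route key 6: smallest pos >= 6 is 18 -> NA
Op 5: add NC@78 -> ring=[18:NA,78:NC,93:NB]
Op 6: add ND@59 -> ring=[18:NA,59:ND,78:NC,93:NB]
Op 7: add NE@98 -> ring=[18:NA,59:ND,78:NC,93:NB,98:NE]
Op 8: remove NB -> ring=[18:NA,59:ND,78:NC,98:NE]

Answer: NA NA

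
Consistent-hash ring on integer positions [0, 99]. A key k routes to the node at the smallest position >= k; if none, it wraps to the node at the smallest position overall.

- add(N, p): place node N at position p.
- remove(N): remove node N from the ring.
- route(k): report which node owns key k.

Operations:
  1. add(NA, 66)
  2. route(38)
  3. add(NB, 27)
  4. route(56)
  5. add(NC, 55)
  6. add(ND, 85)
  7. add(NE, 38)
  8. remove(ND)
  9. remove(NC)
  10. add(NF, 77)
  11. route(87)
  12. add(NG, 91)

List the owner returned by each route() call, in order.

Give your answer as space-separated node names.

Op 1: add NA@66 -> ring=[66:NA]
Op 2: route key 38: smallest pos >= 38 is 66 -> NA
Op 3: add NB@27 -> ring=[27:NB,66:NA]
Op 4: route key 56: smallest pos >= 56 is 66 -> NA
Op 5: add NC@55 -> ring=[27:NB,55:NC,66:NA]
Op 6: add ND@85 -> ring=[27:NB,55:NC,66:NA,85:ND]
Op 7: add NE@38 -> ring=[27:NB,38:NE,55:NC,66:NA,85:ND]
Op 8: remove ND -> ring=[27:NB,38:NE,55:NC,66:NA]
Op 9: remove NC -> ring=[27:NB,38:NE,66:NA]
Op 10: add NF@77 -> ring=[27:NB,38:NE,66:NA,77:NF]
Op 11: route key 87: none >= 87, wrap to smallest pos 27 -> NB
Op 12: add NG@91 -> ring=[27:NB,38:NE,66:NA,77:NF,91:NG]

Answer: NA NA NB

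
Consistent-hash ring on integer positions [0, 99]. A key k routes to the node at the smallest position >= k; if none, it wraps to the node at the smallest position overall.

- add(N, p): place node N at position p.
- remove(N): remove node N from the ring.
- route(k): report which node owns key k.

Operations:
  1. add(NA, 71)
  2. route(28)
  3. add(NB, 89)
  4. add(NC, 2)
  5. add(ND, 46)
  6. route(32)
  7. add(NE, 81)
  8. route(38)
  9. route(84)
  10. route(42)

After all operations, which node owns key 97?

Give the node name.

Op 1: add NA@71 -> ring=[71:NA]
Op 2: route key 28: smallest pos >= 28 is 71 -> NA
Op 3: add NB@89 -> ring=[71:NA,89:NB]
Op 4: add NC@2 -> ring=[2:NC,71:NA,89:NB]
Op 5: add ND@46 -> ring=[2:NC,46:ND,71:NA,89:NB]
Op 6: route key 32: smallest pos >= 32 is 46 -> ND
Op 7: add NE@81 -> ring=[2:NC,46:ND,71:NA,81:NE,89:NB]
Op 8: route key 38: smallest pos >= 38 is 46 -> ND
Op 9: route key 84: smallest pos >= 84 is 89 -> NB
Op 10: route key 42: smallest pos >= 42 is 46 -> ND
Final route key 97: none >= 97, wrap to smallest pos 2 -> NC

Answer: NC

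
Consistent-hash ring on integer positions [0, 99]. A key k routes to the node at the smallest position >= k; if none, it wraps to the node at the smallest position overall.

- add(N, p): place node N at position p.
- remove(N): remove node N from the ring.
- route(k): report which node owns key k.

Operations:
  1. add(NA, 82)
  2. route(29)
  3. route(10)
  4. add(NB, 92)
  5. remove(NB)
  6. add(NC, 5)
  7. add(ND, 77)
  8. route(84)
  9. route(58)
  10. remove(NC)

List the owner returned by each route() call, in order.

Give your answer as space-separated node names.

Op 1: add NA@82 -> ring=[82:NA]
Op 2: route key 29: smallest pos >= 29 is 82 -> NA
Op 3: route key 10: smallest pos >= 10 is 82 -> NA
Op 4: add NB@92 -> ring=[82:NA,92:NB]
Op 5: remove NB -> ring=[82:NA]
Op 6: add NC@5 -> ring=[5:NC,82:NA]
Op 7: add ND@77 -> ring=[5:NC,77:ND,82:NA]
Op 8: route key 84: none >= 84, wrap to smallest pos 5 -> NC
Op 9: route key 58: smallest pos >= 58 is 77 -> ND
Op 10: remove NC -> ring=[77:ND,82:NA]

Answer: NA NA NC ND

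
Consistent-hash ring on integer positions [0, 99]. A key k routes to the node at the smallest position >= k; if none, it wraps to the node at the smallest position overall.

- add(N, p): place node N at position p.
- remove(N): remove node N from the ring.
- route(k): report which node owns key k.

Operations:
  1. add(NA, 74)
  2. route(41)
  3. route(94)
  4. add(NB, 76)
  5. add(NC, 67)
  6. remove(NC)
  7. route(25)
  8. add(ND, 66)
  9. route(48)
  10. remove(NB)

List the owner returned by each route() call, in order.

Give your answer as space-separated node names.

Answer: NA NA NA ND

Derivation:
Op 1: add NA@74 -> ring=[74:NA]
Op 2: route key 41: smallest pos >= 41 is 74 -> NA
Op 3: route key 94: none >= 94, wrap to smallest pos 74 -> NA
Op 4: add NB@76 -> ring=[74:NA,76:NB]
Op 5: add NC@67 -> ring=[67:NC,74:NA,76:NB]
Op 6: remove NC -> ring=[74:NA,76:NB]
Op 7: route key 25: smallest pos >= 25 is 74 -> NA
Op 8: add ND@66 -> ring=[66:ND,74:NA,76:NB]
Op 9: route key 48: smallest pos >= 48 is 66 -> ND
Op 10: remove NB -> ring=[66:ND,74:NA]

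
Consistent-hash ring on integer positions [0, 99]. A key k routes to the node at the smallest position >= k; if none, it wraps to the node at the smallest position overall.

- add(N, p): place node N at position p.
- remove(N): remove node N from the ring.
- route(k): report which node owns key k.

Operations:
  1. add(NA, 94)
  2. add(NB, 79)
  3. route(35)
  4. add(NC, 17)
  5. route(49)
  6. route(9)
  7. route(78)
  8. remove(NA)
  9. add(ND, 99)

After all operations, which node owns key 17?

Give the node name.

Op 1: add NA@94 -> ring=[94:NA]
Op 2: add NB@79 -> ring=[79:NB,94:NA]
Op 3: route key 35: smallest pos >= 35 is 79 -> NB
Op 4: add NC@17 -> ring=[17:NC,79:NB,94:NA]
Op 5: route key 49: smallest pos >= 49 is 79 -> NB
Op 6: route key 9: smallest pos >= 9 is 17 -> NC
Op 7: route key 78: smallest pos >= 78 is 79 -> NB
Op 8: remove NA -> ring=[17:NC,79:NB]
Op 9: add ND@99 -> ring=[17:NC,79:NB,99:ND]
Final route key 17: smallest pos >= 17 is 17 -> NC

Answer: NC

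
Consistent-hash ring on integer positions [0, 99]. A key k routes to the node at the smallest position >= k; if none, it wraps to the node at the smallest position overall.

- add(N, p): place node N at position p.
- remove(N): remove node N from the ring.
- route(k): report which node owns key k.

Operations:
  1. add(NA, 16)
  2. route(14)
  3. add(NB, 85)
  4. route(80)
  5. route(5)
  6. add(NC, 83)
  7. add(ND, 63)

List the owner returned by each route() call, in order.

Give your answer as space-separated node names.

Op 1: add NA@16 -> ring=[16:NA]
Op 2: route key 14: smallest pos >= 14 is 16 -> NA
Op 3: add NB@85 -> ring=[16:NA,85:NB]
Op 4: route key 80: smallest pos >= 80 is 85 -> NB
Op 5: route key 5: smallest pos >= 5 is 16 -> NA
Op 6: add NC@83 -> ring=[16:NA,83:NC,85:NB]
Op 7: add ND@63 -> ring=[16:NA,63:ND,83:NC,85:NB]

Answer: NA NB NA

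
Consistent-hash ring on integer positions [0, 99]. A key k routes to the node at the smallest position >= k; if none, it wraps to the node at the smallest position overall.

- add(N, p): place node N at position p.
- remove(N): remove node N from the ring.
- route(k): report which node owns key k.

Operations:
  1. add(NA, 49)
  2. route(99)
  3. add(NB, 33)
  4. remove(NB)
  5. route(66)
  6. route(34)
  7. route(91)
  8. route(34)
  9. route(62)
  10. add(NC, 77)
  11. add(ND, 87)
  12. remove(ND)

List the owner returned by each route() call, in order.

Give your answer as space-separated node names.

Answer: NA NA NA NA NA NA

Derivation:
Op 1: add NA@49 -> ring=[49:NA]
Op 2: route key 99: none >= 99, wrap to smallest pos 49 -> NA
Op 3: add NB@33 -> ring=[33:NB,49:NA]
Op 4: remove NB -> ring=[49:NA]
Op 5: route key 66: none >= 66, wrap to smallest pos 49 -> NA
Op 6: route key 34: smallest pos >= 34 is 49 -> NA
Op 7: route key 91: none >= 91, wrap to smallest pos 49 -> NA
Op 8: route key 34: smallest pos >= 34 is 49 -> NA
Op 9: route key 62: none >= 62, wrap to smallest pos 49 -> NA
Op 10: add NC@77 -> ring=[49:NA,77:NC]
Op 11: add ND@87 -> ring=[49:NA,77:NC,87:ND]
Op 12: remove ND -> ring=[49:NA,77:NC]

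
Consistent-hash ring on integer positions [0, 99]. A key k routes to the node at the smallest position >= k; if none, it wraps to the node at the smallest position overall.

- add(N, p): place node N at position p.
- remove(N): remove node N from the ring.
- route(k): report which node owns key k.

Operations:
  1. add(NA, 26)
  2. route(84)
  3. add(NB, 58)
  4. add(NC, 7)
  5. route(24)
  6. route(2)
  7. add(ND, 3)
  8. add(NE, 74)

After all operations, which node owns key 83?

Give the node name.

Answer: ND

Derivation:
Op 1: add NA@26 -> ring=[26:NA]
Op 2: route key 84: none >= 84, wrap to smallest pos 26 -> NA
Op 3: add NB@58 -> ring=[26:NA,58:NB]
Op 4: add NC@7 -> ring=[7:NC,26:NA,58:NB]
Op 5: route key 24: smallest pos >= 24 is 26 -> NA
Op 6: route key 2: smallest pos >= 2 is 7 -> NC
Op 7: add ND@3 -> ring=[3:ND,7:NC,26:NA,58:NB]
Op 8: add NE@74 -> ring=[3:ND,7:NC,26:NA,58:NB,74:NE]
Final route key 83: none >= 83, wrap to smallest pos 3 -> ND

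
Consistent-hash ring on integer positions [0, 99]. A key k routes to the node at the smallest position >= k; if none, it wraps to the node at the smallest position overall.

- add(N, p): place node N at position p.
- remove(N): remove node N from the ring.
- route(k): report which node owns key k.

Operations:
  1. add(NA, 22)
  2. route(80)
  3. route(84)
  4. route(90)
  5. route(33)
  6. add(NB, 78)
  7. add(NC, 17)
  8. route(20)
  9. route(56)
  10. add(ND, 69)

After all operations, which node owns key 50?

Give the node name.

Op 1: add NA@22 -> ring=[22:NA]
Op 2: route key 80: none >= 80, wrap to smallest pos 22 -> NA
Op 3: route key 84: none >= 84, wrap to smallest pos 22 -> NA
Op 4: route key 90: none >= 90, wrap to smallest pos 22 -> NA
Op 5: route key 33: none >= 33, wrap to smallest pos 22 -> NA
Op 6: add NB@78 -> ring=[22:NA,78:NB]
Op 7: add NC@17 -> ring=[17:NC,22:NA,78:NB]
Op 8: route key 20: smallest pos >= 20 is 22 -> NA
Op 9: route key 56: smallest pos >= 56 is 78 -> NB
Op 10: add ND@69 -> ring=[17:NC,22:NA,69:ND,78:NB]
Final route key 50: smallest pos >= 50 is 69 -> ND

Answer: ND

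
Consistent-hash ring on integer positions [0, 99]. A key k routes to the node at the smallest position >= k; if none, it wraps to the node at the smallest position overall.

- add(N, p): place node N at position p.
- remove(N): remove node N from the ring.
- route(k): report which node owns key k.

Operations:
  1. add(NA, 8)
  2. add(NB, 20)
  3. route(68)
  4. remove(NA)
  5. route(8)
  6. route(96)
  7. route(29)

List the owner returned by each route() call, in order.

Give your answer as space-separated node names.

Op 1: add NA@8 -> ring=[8:NA]
Op 2: add NB@20 -> ring=[8:NA,20:NB]
Op 3: route key 68: none >= 68, wrap to smallest pos 8 -> NA
Op 4: remove NA -> ring=[20:NB]
Op 5: route key 8: smallest pos >= 8 is 20 -> NB
Op 6: route key 96: none >= 96, wrap to smallest pos 20 -> NB
Op 7: route key 29: none >= 29, wrap to smallest pos 20 -> NB

Answer: NA NB NB NB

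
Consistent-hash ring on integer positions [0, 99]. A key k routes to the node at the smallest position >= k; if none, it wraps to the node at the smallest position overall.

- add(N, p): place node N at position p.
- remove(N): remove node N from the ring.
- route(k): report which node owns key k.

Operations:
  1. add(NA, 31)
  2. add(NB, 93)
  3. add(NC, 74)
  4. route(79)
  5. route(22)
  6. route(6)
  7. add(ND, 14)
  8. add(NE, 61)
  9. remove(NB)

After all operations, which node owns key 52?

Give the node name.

Op 1: add NA@31 -> ring=[31:NA]
Op 2: add NB@93 -> ring=[31:NA,93:NB]
Op 3: add NC@74 -> ring=[31:NA,74:NC,93:NB]
Op 4: route key 79: smallest pos >= 79 is 93 -> NB
Op 5: route key 22: smallest pos >= 22 is 31 -> NA
Op 6: route key 6: smallest pos >= 6 is 31 -> NA
Op 7: add ND@14 -> ring=[14:ND,31:NA,74:NC,93:NB]
Op 8: add NE@61 -> ring=[14:ND,31:NA,61:NE,74:NC,93:NB]
Op 9: remove NB -> ring=[14:ND,31:NA,61:NE,74:NC]
Final route key 52: smallest pos >= 52 is 61 -> NE

Answer: NE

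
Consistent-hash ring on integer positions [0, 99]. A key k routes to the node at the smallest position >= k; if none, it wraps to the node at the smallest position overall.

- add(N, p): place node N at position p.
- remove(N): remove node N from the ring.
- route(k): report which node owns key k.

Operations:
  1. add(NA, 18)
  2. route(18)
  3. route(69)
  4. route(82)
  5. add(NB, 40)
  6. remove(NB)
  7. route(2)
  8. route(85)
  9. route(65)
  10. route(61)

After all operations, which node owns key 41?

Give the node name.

Op 1: add NA@18 -> ring=[18:NA]
Op 2: route key 18: smallest pos >= 18 is 18 -> NA
Op 3: route key 69: none >= 69, wrap to smallest pos 18 -> NA
Op 4: route key 82: none >= 82, wrap to smallest pos 18 -> NA
Op 5: add NB@40 -> ring=[18:NA,40:NB]
Op 6: remove NB -> ring=[18:NA]
Op 7: route key 2: smallest pos >= 2 is 18 -> NA
Op 8: route key 85: none >= 85, wrap to smallest pos 18 -> NA
Op 9: route key 65: none >= 65, wrap to smallest pos 18 -> NA
Op 10: route key 61: none >= 61, wrap to smallest pos 18 -> NA
Final route key 41: none >= 41, wrap to smallest pos 18 -> NA

Answer: NA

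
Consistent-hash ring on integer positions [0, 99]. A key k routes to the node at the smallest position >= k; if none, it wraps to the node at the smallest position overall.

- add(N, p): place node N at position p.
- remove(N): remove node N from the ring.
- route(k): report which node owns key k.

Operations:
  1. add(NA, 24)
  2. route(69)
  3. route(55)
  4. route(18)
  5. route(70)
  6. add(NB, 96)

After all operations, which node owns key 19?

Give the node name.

Op 1: add NA@24 -> ring=[24:NA]
Op 2: route key 69: none >= 69, wrap to smallest pos 24 -> NA
Op 3: route key 55: none >= 55, wrap to smallest pos 24 -> NA
Op 4: route key 18: smallest pos >= 18 is 24 -> NA
Op 5: route key 70: none >= 70, wrap to smallest pos 24 -> NA
Op 6: add NB@96 -> ring=[24:NA,96:NB]
Final route key 19: smallest pos >= 19 is 24 -> NA

Answer: NA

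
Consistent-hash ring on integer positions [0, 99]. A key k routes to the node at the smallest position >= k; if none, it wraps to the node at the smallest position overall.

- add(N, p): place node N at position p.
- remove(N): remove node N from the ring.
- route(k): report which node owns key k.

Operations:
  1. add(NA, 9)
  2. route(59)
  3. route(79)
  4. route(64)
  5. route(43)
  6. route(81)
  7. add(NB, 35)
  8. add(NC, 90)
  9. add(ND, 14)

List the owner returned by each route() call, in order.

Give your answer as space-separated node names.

Answer: NA NA NA NA NA

Derivation:
Op 1: add NA@9 -> ring=[9:NA]
Op 2: route key 59: none >= 59, wrap to smallest pos 9 -> NA
Op 3: route key 79: none >= 79, wrap to smallest pos 9 -> NA
Op 4: route key 64: none >= 64, wrap to smallest pos 9 -> NA
Op 5: route key 43: none >= 43, wrap to smallest pos 9 -> NA
Op 6: route key 81: none >= 81, wrap to smallest pos 9 -> NA
Op 7: add NB@35 -> ring=[9:NA,35:NB]
Op 8: add NC@90 -> ring=[9:NA,35:NB,90:NC]
Op 9: add ND@14 -> ring=[9:NA,14:ND,35:NB,90:NC]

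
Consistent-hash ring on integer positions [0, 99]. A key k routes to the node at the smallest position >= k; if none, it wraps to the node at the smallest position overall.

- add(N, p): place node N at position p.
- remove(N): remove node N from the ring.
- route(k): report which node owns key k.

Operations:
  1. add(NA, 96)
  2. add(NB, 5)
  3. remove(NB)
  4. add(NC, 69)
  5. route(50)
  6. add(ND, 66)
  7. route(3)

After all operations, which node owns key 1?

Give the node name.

Op 1: add NA@96 -> ring=[96:NA]
Op 2: add NB@5 -> ring=[5:NB,96:NA]
Op 3: remove NB -> ring=[96:NA]
Op 4: add NC@69 -> ring=[69:NC,96:NA]
Op 5: route key 50: smallest pos >= 50 is 69 -> NC
Op 6: add ND@66 -> ring=[66:ND,69:NC,96:NA]
Op 7: route key 3: smallest pos >= 3 is 66 -> ND
Final route key 1: smallest pos >= 1 is 66 -> ND

Answer: ND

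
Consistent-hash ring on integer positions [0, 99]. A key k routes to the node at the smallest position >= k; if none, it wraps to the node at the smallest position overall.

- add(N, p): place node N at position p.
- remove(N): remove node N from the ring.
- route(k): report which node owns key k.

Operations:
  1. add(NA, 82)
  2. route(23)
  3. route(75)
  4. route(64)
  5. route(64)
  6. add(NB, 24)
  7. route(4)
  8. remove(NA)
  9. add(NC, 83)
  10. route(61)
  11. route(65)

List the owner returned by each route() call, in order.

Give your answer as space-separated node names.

Answer: NA NA NA NA NB NC NC

Derivation:
Op 1: add NA@82 -> ring=[82:NA]
Op 2: route key 23: smallest pos >= 23 is 82 -> NA
Op 3: route key 75: smallest pos >= 75 is 82 -> NA
Op 4: route key 64: smallest pos >= 64 is 82 -> NA
Op 5: route key 64: smallest pos >= 64 is 82 -> NA
Op 6: add NB@24 -> ring=[24:NB,82:NA]
Op 7: route key 4: smallest pos >= 4 is 24 -> NB
Op 8: remove NA -> ring=[24:NB]
Op 9: add NC@83 -> ring=[24:NB,83:NC]
Op 10: route key 61: smallest pos >= 61 is 83 -> NC
Op 11: route key 65: smallest pos >= 65 is 83 -> NC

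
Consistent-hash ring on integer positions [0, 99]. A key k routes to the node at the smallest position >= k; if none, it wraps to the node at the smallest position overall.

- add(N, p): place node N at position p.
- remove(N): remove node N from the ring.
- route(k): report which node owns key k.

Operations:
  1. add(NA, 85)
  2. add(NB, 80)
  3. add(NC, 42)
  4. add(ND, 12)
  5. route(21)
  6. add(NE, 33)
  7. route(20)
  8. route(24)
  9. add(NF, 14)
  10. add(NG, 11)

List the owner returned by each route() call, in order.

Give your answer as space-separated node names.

Answer: NC NE NE

Derivation:
Op 1: add NA@85 -> ring=[85:NA]
Op 2: add NB@80 -> ring=[80:NB,85:NA]
Op 3: add NC@42 -> ring=[42:NC,80:NB,85:NA]
Op 4: add ND@12 -> ring=[12:ND,42:NC,80:NB,85:NA]
Op 5: route key 21: smallest pos >= 21 is 42 -> NC
Op 6: add NE@33 -> ring=[12:ND,33:NE,42:NC,80:NB,85:NA]
Op 7: route key 20: smallest pos >= 20 is 33 -> NE
Op 8: route key 24: smallest pos >= 24 is 33 -> NE
Op 9: add NF@14 -> ring=[12:ND,14:NF,33:NE,42:NC,80:NB,85:NA]
Op 10: add NG@11 -> ring=[11:NG,12:ND,14:NF,33:NE,42:NC,80:NB,85:NA]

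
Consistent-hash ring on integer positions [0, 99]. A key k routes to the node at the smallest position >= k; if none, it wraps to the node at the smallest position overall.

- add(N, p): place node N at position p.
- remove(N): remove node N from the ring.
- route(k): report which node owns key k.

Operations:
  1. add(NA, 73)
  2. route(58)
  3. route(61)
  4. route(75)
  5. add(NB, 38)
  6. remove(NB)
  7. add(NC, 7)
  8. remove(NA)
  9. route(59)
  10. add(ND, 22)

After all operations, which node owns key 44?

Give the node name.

Answer: NC

Derivation:
Op 1: add NA@73 -> ring=[73:NA]
Op 2: route key 58: smallest pos >= 58 is 73 -> NA
Op 3: route key 61: smallest pos >= 61 is 73 -> NA
Op 4: route key 75: none >= 75, wrap to smallest pos 73 -> NA
Op 5: add NB@38 -> ring=[38:NB,73:NA]
Op 6: remove NB -> ring=[73:NA]
Op 7: add NC@7 -> ring=[7:NC,73:NA]
Op 8: remove NA -> ring=[7:NC]
Op 9: route key 59: none >= 59, wrap to smallest pos 7 -> NC
Op 10: add ND@22 -> ring=[7:NC,22:ND]
Final route key 44: none >= 44, wrap to smallest pos 7 -> NC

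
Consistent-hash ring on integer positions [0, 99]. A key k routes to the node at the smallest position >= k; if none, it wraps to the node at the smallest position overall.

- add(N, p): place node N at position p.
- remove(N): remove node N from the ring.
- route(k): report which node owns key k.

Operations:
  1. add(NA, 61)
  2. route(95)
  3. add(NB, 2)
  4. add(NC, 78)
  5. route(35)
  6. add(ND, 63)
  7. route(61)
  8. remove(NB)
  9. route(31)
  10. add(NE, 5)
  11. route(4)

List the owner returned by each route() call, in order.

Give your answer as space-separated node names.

Answer: NA NA NA NA NE

Derivation:
Op 1: add NA@61 -> ring=[61:NA]
Op 2: route key 95: none >= 95, wrap to smallest pos 61 -> NA
Op 3: add NB@2 -> ring=[2:NB,61:NA]
Op 4: add NC@78 -> ring=[2:NB,61:NA,78:NC]
Op 5: route key 35: smallest pos >= 35 is 61 -> NA
Op 6: add ND@63 -> ring=[2:NB,61:NA,63:ND,78:NC]
Op 7: route key 61: smallest pos >= 61 is 61 -> NA
Op 8: remove NB -> ring=[61:NA,63:ND,78:NC]
Op 9: route key 31: smallest pos >= 31 is 61 -> NA
Op 10: add NE@5 -> ring=[5:NE,61:NA,63:ND,78:NC]
Op 11: route key 4: smallest pos >= 4 is 5 -> NE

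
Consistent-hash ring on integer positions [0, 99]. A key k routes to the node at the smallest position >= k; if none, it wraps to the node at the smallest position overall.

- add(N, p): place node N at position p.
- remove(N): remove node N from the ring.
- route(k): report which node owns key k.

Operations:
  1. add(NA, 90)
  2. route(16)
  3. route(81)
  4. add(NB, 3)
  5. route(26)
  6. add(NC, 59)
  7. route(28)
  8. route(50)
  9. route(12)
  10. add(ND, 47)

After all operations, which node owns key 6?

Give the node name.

Answer: ND

Derivation:
Op 1: add NA@90 -> ring=[90:NA]
Op 2: route key 16: smallest pos >= 16 is 90 -> NA
Op 3: route key 81: smallest pos >= 81 is 90 -> NA
Op 4: add NB@3 -> ring=[3:NB,90:NA]
Op 5: route key 26: smallest pos >= 26 is 90 -> NA
Op 6: add NC@59 -> ring=[3:NB,59:NC,90:NA]
Op 7: route key 28: smallest pos >= 28 is 59 -> NC
Op 8: route key 50: smallest pos >= 50 is 59 -> NC
Op 9: route key 12: smallest pos >= 12 is 59 -> NC
Op 10: add ND@47 -> ring=[3:NB,47:ND,59:NC,90:NA]
Final route key 6: smallest pos >= 6 is 47 -> ND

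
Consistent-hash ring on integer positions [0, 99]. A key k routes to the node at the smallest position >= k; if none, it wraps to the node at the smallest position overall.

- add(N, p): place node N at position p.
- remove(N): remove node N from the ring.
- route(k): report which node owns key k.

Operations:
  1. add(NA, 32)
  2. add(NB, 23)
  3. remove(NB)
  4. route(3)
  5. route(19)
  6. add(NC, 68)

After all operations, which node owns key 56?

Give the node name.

Answer: NC

Derivation:
Op 1: add NA@32 -> ring=[32:NA]
Op 2: add NB@23 -> ring=[23:NB,32:NA]
Op 3: remove NB -> ring=[32:NA]
Op 4: route key 3: smallest pos >= 3 is 32 -> NA
Op 5: route key 19: smallest pos >= 19 is 32 -> NA
Op 6: add NC@68 -> ring=[32:NA,68:NC]
Final route key 56: smallest pos >= 56 is 68 -> NC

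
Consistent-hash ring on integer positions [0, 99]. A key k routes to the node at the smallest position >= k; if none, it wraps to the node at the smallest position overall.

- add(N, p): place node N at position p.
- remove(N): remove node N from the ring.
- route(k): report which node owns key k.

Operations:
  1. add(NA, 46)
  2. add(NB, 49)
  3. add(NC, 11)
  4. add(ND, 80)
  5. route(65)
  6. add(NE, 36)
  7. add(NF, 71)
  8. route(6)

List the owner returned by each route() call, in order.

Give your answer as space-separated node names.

Op 1: add NA@46 -> ring=[46:NA]
Op 2: add NB@49 -> ring=[46:NA,49:NB]
Op 3: add NC@11 -> ring=[11:NC,46:NA,49:NB]
Op 4: add ND@80 -> ring=[11:NC,46:NA,49:NB,80:ND]
Op 5: route key 65: smallest pos >= 65 is 80 -> ND
Op 6: add NE@36 -> ring=[11:NC,36:NE,46:NA,49:NB,80:ND]
Op 7: add NF@71 -> ring=[11:NC,36:NE,46:NA,49:NB,71:NF,80:ND]
Op 8: route key 6: smallest pos >= 6 is 11 -> NC

Answer: ND NC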